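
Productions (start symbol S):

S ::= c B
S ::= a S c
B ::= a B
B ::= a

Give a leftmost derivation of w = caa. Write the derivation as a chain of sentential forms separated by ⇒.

S ⇒ cB ⇒ caB ⇒ caa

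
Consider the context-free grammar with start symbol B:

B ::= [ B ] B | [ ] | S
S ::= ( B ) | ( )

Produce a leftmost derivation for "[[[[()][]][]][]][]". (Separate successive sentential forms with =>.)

B => [B]B   [B ::= [ B ] B]
[B]B => [[B]B]B   [B ::= [ B ] B]
[[B]B]B => [[[B]B]B]B   [B ::= [ B ] B]
[[[B]B]B]B => [[[[B]B]B]B]B   [B ::= [ B ] B]
[[[[B]B]B]B]B => [[[[S]B]B]B]B   [B ::= S]
[[[[S]B]B]B]B => [[[[()]B]B]B]B   [S ::= ( )]
[[[[()]B]B]B]B => [[[[()][]]B]B]B   [B ::= [ ]]
[[[[()][]]B]B]B => [[[[()][]][]]B]B   [B ::= [ ]]
[[[[()][]][]]B]B => [[[[()][]][]][]]B   [B ::= [ ]]
[[[[()][]][]][]]B => [[[[()][]][]][]][]   [B ::= [ ]]

B => [B]B => [[B]B]B => [[[B]B]B]B => [[[[B]B]B]B]B => [[[[S]B]B]B]B => [[[[()]B]B]B]B => [[[[()][]]B]B]B => [[[[()][]][]]B]B => [[[[()][]][]][]]B => [[[[()][]][]][]][]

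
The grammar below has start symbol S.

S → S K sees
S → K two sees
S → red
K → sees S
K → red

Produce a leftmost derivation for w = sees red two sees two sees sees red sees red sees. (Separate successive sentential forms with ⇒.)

S ⇒ S K sees ⇒ S K sees K sees ⇒ K two sees K sees K sees ⇒ sees S two sees K sees K sees ⇒ sees K two sees two sees K sees K sees ⇒ sees red two sees two sees K sees K sees ⇒ sees red two sees two sees sees S sees K sees ⇒ sees red two sees two sees sees red sees K sees ⇒ sees red two sees two sees sees red sees red sees

S ⇒ S K sees   [S → S K sees]
S K sees ⇒ S K sees K sees   [S → S K sees]
S K sees K sees ⇒ K two sees K sees K sees   [S → K two sees]
K two sees K sees K sees ⇒ sees S two sees K sees K sees   [K → sees S]
sees S two sees K sees K sees ⇒ sees K two sees two sees K sees K sees   [S → K two sees]
sees K two sees two sees K sees K sees ⇒ sees red two sees two sees K sees K sees   [K → red]
sees red two sees two sees K sees K sees ⇒ sees red two sees two sees sees S sees K sees   [K → sees S]
sees red two sees two sees sees S sees K sees ⇒ sees red two sees two sees sees red sees K sees   [S → red]
sees red two sees two sees sees red sees K sees ⇒ sees red two sees two sees sees red sees red sees   [K → red]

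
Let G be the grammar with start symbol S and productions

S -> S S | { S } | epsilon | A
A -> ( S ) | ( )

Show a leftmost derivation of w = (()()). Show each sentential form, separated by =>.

S=>A=>(S)=>(SS)=>(SSS)=>(ASS)=>(()SS)=>(()AS)=>(()(S)S)=>(()()S)=>(()())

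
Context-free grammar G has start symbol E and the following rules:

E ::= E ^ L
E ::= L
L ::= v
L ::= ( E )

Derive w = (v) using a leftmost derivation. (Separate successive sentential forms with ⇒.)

E ⇒ L   [E ::= L]
L ⇒ (E)   [L ::= ( E )]
(E) ⇒ (L)   [E ::= L]
(L) ⇒ (v)   [L ::= v]

E ⇒ L ⇒ (E) ⇒ (L) ⇒ (v)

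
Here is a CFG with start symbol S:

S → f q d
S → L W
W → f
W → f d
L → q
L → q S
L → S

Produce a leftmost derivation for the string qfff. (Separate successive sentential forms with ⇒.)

S ⇒ LW   [S → L W]
LW ⇒ SW   [L → S]
SW ⇒ LWW   [S → L W]
LWW ⇒ SWW   [L → S]
SWW ⇒ LWWW   [S → L W]
LWWW ⇒ qWWW   [L → q]
qWWW ⇒ qfWW   [W → f]
qfWW ⇒ qffW   [W → f]
qffW ⇒ qfff   [W → f]

S ⇒ LW ⇒ SW ⇒ LWW ⇒ SWW ⇒ LWWW ⇒ qWWW ⇒ qfWW ⇒ qffW ⇒ qfff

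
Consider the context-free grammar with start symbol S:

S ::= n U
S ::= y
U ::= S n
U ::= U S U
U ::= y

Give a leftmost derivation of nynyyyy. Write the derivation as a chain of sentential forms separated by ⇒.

S ⇒ nU   [S ::= n U]
nU ⇒ nUSU   [U ::= U S U]
nUSU ⇒ nUSUSU   [U ::= U S U]
nUSUSU ⇒ nSnSUSU   [U ::= S n]
nSnSUSU ⇒ nynSUSU   [S ::= y]
nynSUSU ⇒ nynyUSU   [S ::= y]
nynyUSU ⇒ nynyySU   [U ::= y]
nynyySU ⇒ nynyyyU   [S ::= y]
nynyyyU ⇒ nynyyyy   [U ::= y]

S ⇒ nU ⇒ nUSU ⇒ nUSUSU ⇒ nSnSUSU ⇒ nynSUSU ⇒ nynyUSU ⇒ nynyySU ⇒ nynyyyU ⇒ nynyyyy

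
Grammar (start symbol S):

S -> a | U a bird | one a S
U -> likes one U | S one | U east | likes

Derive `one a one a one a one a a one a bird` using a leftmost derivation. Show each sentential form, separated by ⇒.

S ⇒ one a S   [S -> one a S]
one a S ⇒ one a one a S   [S -> one a S]
one a one a S ⇒ one a one a one a S   [S -> one a S]
one a one a one a S ⇒ one a one a one a one a S   [S -> one a S]
one a one a one a one a S ⇒ one a one a one a one a U a bird   [S -> U a bird]
one a one a one a one a U a bird ⇒ one a one a one a one a S one a bird   [U -> S one]
one a one a one a one a S one a bird ⇒ one a one a one a one a a one a bird   [S -> a]

S ⇒ one a S ⇒ one a one a S ⇒ one a one a one a S ⇒ one a one a one a one a S ⇒ one a one a one a one a U a bird ⇒ one a one a one a one a S one a bird ⇒ one a one a one a one a a one a bird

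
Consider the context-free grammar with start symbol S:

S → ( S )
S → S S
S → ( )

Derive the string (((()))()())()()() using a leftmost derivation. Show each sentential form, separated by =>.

S => SS   [S → S S]
SS => SSS   [S → S S]
SSS => SSSS   [S → S S]
SSSS => (S)SSS   [S → ( S )]
(S)SSS => (SS)SSS   [S → S S]
(SS)SSS => (SSS)SSS   [S → S S]
(SSS)SSS => ((S)SS)SSS   [S → ( S )]
((S)SS)SSS => (((S))SS)SSS   [S → ( S )]
(((S))SS)SSS => (((()))SS)SSS   [S → ( )]
(((()))SS)SSS => (((()))()S)SSS   [S → ( )]
(((()))()S)SSS => (((()))()())SSS   [S → ( )]
(((()))()())SSS => (((()))()())()SS   [S → ( )]
(((()))()())()SS => (((()))()())()()S   [S → ( )]
(((()))()())()()S => (((()))()())()()()   [S → ( )]

S=>SS=>SSS=>SSSS=>(S)SSS=>(SS)SSS=>(SSS)SSS=>((S)SS)SSS=>(((S))SS)SSS=>(((()))SS)SSS=>(((()))()S)SSS=>(((()))()())SSS=>(((()))()())()SS=>(((()))()())()()S=>(((()))()())()()()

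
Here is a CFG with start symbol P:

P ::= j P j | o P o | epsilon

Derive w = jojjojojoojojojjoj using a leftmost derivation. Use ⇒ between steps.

P ⇒ jPj   [P ::= j P j]
jPj ⇒ joPoj   [P ::= o P o]
joPoj ⇒ jojPjoj   [P ::= j P j]
jojPjoj ⇒ jojjPjjoj   [P ::= j P j]
jojjPjjoj ⇒ jojjoPojjoj   [P ::= o P o]
jojjoPojjoj ⇒ jojjojPjojjoj   [P ::= j P j]
jojjojPjojjoj ⇒ jojjojoPojojjoj   [P ::= o P o]
jojjojoPojojjoj ⇒ jojjojojPjojojjoj   [P ::= j P j]
jojjojojPjojojjoj ⇒ jojjojojoPojojojjoj   [P ::= o P o]
jojjojojoPojojojjoj ⇒ jojjojojoojojojjoj   [P ::= epsilon]

P ⇒ jPj ⇒ joPoj ⇒ jojPjoj ⇒ jojjPjjoj ⇒ jojjoPojjoj ⇒ jojjojPjojjoj ⇒ jojjojoPojojjoj ⇒ jojjojojPjojojjoj ⇒ jojjojojoPojojojjoj ⇒ jojjojojoojojojjoj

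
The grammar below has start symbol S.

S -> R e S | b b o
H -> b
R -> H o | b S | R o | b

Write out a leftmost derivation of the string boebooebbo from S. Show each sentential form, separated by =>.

S => ReS   [S -> R e S]
ReS => HoeS   [R -> H o]
HoeS => boeS   [H -> b]
boeS => boeReS   [S -> R e S]
boeReS => boeRoeS   [R -> R o]
boeRoeS => boeHooeS   [R -> H o]
boeHooeS => boebooeS   [H -> b]
boebooeS => boebooebbo   [S -> b b o]

S=>ReS=>HoeS=>boeS=>boeReS=>boeRoeS=>boeHooeS=>boebooeS=>boebooebbo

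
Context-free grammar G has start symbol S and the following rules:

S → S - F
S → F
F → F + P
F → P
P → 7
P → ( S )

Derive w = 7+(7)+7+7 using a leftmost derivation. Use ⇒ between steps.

S ⇒ F ⇒ F+P ⇒ F+P+P ⇒ F+P+P+P ⇒ P+P+P+P ⇒ 7+P+P+P ⇒ 7+(S)+P+P ⇒ 7+(F)+P+P ⇒ 7+(P)+P+P ⇒ 7+(7)+P+P ⇒ 7+(7)+7+P ⇒ 7+(7)+7+7

S ⇒ F   [S → F]
F ⇒ F+P   [F → F + P]
F+P ⇒ F+P+P   [F → F + P]
F+P+P ⇒ F+P+P+P   [F → F + P]
F+P+P+P ⇒ P+P+P+P   [F → P]
P+P+P+P ⇒ 7+P+P+P   [P → 7]
7+P+P+P ⇒ 7+(S)+P+P   [P → ( S )]
7+(S)+P+P ⇒ 7+(F)+P+P   [S → F]
7+(F)+P+P ⇒ 7+(P)+P+P   [F → P]
7+(P)+P+P ⇒ 7+(7)+P+P   [P → 7]
7+(7)+P+P ⇒ 7+(7)+7+P   [P → 7]
7+(7)+7+P ⇒ 7+(7)+7+7   [P → 7]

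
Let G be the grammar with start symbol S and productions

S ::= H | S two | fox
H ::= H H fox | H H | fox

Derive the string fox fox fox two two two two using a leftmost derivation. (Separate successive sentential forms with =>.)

S => S two => S two two => S two two two => S two two two two => H two two two two => H H two two two two => H H H two two two two => fox H H two two two two => fox fox H two two two two => fox fox fox two two two two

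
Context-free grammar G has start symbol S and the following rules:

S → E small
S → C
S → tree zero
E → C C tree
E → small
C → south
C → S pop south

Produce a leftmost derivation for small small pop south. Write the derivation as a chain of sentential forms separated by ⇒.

S ⇒ C ⇒ S pop south ⇒ E small pop south ⇒ small small pop south

S ⇒ C   [S → C]
C ⇒ S pop south   [C → S pop south]
S pop south ⇒ E small pop south   [S → E small]
E small pop south ⇒ small small pop south   [E → small]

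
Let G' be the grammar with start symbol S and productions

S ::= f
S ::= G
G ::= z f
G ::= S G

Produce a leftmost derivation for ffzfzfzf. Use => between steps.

S => G   [S ::= G]
G => SG   [G ::= S G]
SG => GG   [S ::= G]
GG => SGG   [G ::= S G]
SGG => fGG   [S ::= f]
fGG => fSGG   [G ::= S G]
fSGG => fGGG   [S ::= G]
fGGG => fSGGG   [G ::= S G]
fSGGG => ffGGG   [S ::= f]
ffGGG => ffzfGG   [G ::= z f]
ffzfGG => ffzfzfG   [G ::= z f]
ffzfzfG => ffzfzfzf   [G ::= z f]

S => G => SG => GG => SGG => fGG => fSGG => fGGG => fSGGG => ffGGG => ffzfGG => ffzfzfG => ffzfzfzf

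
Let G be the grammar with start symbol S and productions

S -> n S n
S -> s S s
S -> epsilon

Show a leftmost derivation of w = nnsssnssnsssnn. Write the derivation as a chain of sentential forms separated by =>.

S => nSn   [S -> n S n]
nSn => nnSnn   [S -> n S n]
nnSnn => nnsSsnn   [S -> s S s]
nnsSsnn => nnssSssnn   [S -> s S s]
nnssSssnn => nnsssSsssnn   [S -> s S s]
nnsssSsssnn => nnsssnSnsssnn   [S -> n S n]
nnsssnSnsssnn => nnsssnsSsnsssnn   [S -> s S s]
nnsssnsSsnsssnn => nnsssnssnsssnn   [S -> epsilon]

S => nSn => nnSnn => nnsSsnn => nnssSssnn => nnsssSsssnn => nnsssnSnsssnn => nnsssnsSsnsssnn => nnsssnssnsssnn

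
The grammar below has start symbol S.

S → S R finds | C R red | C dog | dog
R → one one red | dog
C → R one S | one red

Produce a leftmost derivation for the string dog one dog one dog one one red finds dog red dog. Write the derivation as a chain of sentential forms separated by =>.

S => C dog   [S → C dog]
C dog => R one S dog   [C → R one S]
R one S dog => dog one S dog   [R → dog]
dog one S dog => dog one C R red dog   [S → C R red]
dog one C R red dog => dog one R one S R red dog   [C → R one S]
dog one R one S R red dog => dog one dog one S R red dog   [R → dog]
dog one dog one S R red dog => dog one dog one S R finds R red dog   [S → S R finds]
dog one dog one S R finds R red dog => dog one dog one dog R finds R red dog   [S → dog]
dog one dog one dog R finds R red dog => dog one dog one dog one one red finds R red dog   [R → one one red]
dog one dog one dog one one red finds R red dog => dog one dog one dog one one red finds dog red dog   [R → dog]

S => C dog => R one S dog => dog one S dog => dog one C R red dog => dog one R one S R red dog => dog one dog one S R red dog => dog one dog one S R finds R red dog => dog one dog one dog R finds R red dog => dog one dog one dog one one red finds R red dog => dog one dog one dog one one red finds dog red dog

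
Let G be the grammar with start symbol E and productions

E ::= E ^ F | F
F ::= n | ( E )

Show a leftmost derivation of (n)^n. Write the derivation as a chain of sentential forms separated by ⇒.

E ⇒ E^F   [E ::= E ^ F]
E^F ⇒ F^F   [E ::= F]
F^F ⇒ (E)^F   [F ::= ( E )]
(E)^F ⇒ (F)^F   [E ::= F]
(F)^F ⇒ (n)^F   [F ::= n]
(n)^F ⇒ (n)^n   [F ::= n]

E ⇒ E^F ⇒ F^F ⇒ (E)^F ⇒ (F)^F ⇒ (n)^F ⇒ (n)^n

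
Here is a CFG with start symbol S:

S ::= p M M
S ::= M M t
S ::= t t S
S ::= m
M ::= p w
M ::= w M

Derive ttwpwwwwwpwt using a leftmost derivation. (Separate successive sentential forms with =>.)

S=>ttS=>ttMMt=>ttwMMt=>ttwpwMt=>ttwpwwMt=>ttwpwwwMt=>ttwpwwwwMt=>ttwpwwwwwMt=>ttwpwwwwwpwt

S => ttS   [S ::= t t S]
ttS => ttMMt   [S ::= M M t]
ttMMt => ttwMMt   [M ::= w M]
ttwMMt => ttwpwMt   [M ::= p w]
ttwpwMt => ttwpwwMt   [M ::= w M]
ttwpwwMt => ttwpwwwMt   [M ::= w M]
ttwpwwwMt => ttwpwwwwMt   [M ::= w M]
ttwpwwwwMt => ttwpwwwwwMt   [M ::= w M]
ttwpwwwwwMt => ttwpwwwwwpwt   [M ::= p w]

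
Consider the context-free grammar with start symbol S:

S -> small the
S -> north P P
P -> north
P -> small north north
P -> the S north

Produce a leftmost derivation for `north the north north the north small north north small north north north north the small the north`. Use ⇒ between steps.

S ⇒ north P P   [S -> north P P]
north P P ⇒ north the S north P   [P -> the S north]
north the S north P ⇒ north the north P P north P   [S -> north P P]
north the north P P north P ⇒ north the north north P north P   [P -> north]
north the north north P north P ⇒ north the north north the S north north P   [P -> the S north]
north the north north the S north north P ⇒ north the north north the north P P north north P   [S -> north P P]
north the north north the north P P north north P ⇒ north the north north the north small north north P north north P   [P -> small north north]
north the north north the north small north north P north north P ⇒ north the north north the north small north north small north north north north P   [P -> small north north]
north the north north the north small north north small north north north north P ⇒ north the north north the north small north north small north north north north the S north   [P -> the S north]
north the north north the north small north north small north north north north the S north ⇒ north the north north the north small north north small north north north north the small the north   [S -> small the]

S ⇒ north P P ⇒ north the S north P ⇒ north the north P P north P ⇒ north the north north P north P ⇒ north the north north the S north north P ⇒ north the north north the north P P north north P ⇒ north the north north the north small north north P north north P ⇒ north the north north the north small north north small north north north north P ⇒ north the north north the north small north north small north north north north the S north ⇒ north the north north the north small north north small north north north north the small the north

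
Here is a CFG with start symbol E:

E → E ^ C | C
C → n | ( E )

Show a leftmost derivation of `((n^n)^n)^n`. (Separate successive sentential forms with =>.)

E => E^C => C^C => (E)^C => (E^C)^C => (C^C)^C => ((E)^C)^C => ((E^C)^C)^C => ((C^C)^C)^C => ((n^C)^C)^C => ((n^n)^C)^C => ((n^n)^n)^C => ((n^n)^n)^n

E => E^C   [E → E ^ C]
E^C => C^C   [E → C]
C^C => (E)^C   [C → ( E )]
(E)^C => (E^C)^C   [E → E ^ C]
(E^C)^C => (C^C)^C   [E → C]
(C^C)^C => ((E)^C)^C   [C → ( E )]
((E)^C)^C => ((E^C)^C)^C   [E → E ^ C]
((E^C)^C)^C => ((C^C)^C)^C   [E → C]
((C^C)^C)^C => ((n^C)^C)^C   [C → n]
((n^C)^C)^C => ((n^n)^C)^C   [C → n]
((n^n)^C)^C => ((n^n)^n)^C   [C → n]
((n^n)^n)^C => ((n^n)^n)^n   [C → n]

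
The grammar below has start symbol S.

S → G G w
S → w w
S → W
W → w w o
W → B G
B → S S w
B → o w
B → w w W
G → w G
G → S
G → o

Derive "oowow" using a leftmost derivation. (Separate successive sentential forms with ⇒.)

S ⇒ GGw   [S → G G w]
GGw ⇒ SGw   [G → S]
SGw ⇒ GGwGw   [S → G G w]
GGwGw ⇒ oGwGw   [G → o]
oGwGw ⇒ oowGw   [G → o]
oowGw ⇒ oowow   [G → o]

S⇒GGw⇒SGw⇒GGwGw⇒oGwGw⇒oowGw⇒oowow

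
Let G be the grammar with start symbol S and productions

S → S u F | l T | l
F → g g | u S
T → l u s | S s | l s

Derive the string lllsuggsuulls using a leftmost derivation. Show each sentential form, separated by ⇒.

S ⇒ SuF   [S → S u F]
SuF ⇒ lTuF   [S → l T]
lTuF ⇒ lSsuF   [T → S s]
lSsuF ⇒ lSuFsuF   [S → S u F]
lSuFsuF ⇒ llTuFsuF   [S → l T]
llTuFsuF ⇒ lllsuFsuF   [T → l s]
lllsuFsuF ⇒ lllsuggsuF   [F → g g]
lllsuggsuF ⇒ lllsuggsuuS   [F → u S]
lllsuggsuuS ⇒ lllsuggsuulT   [S → l T]
lllsuggsuulT ⇒ lllsuggsuulls   [T → l s]

S ⇒ SuF ⇒ lTuF ⇒ lSsuF ⇒ lSuFsuF ⇒ llTuFsuF ⇒ lllsuFsuF ⇒ lllsuggsuF ⇒ lllsuggsuuS ⇒ lllsuggsuulT ⇒ lllsuggsuulls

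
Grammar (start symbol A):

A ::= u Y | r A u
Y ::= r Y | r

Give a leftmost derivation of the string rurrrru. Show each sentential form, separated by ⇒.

A ⇒ rAu   [A ::= r A u]
rAu ⇒ ruYu   [A ::= u Y]
ruYu ⇒ rurYu   [Y ::= r Y]
rurYu ⇒ rurrYu   [Y ::= r Y]
rurrYu ⇒ rurrrYu   [Y ::= r Y]
rurrrYu ⇒ rurrrru   [Y ::= r]

A ⇒ rAu ⇒ ruYu ⇒ rurYu ⇒ rurrYu ⇒ rurrrYu ⇒ rurrrru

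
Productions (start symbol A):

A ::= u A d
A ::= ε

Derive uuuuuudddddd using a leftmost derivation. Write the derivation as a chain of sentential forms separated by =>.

A => uAd => uuAdd => uuuAddd => uuuuAdddd => uuuuuAddddd => uuuuuuAdddddd => uuuuuudddddd

A => uAd   [A ::= u A d]
uAd => uuAdd   [A ::= u A d]
uuAdd => uuuAddd   [A ::= u A d]
uuuAddd => uuuuAdddd   [A ::= u A d]
uuuuAdddd => uuuuuAddddd   [A ::= u A d]
uuuuuAddddd => uuuuuuAdddddd   [A ::= u A d]
uuuuuuAdddddd => uuuuuudddddd   [A ::= ε]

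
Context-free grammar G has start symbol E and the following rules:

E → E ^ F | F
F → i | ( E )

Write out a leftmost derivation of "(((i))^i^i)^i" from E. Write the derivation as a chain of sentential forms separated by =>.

E=>E^F=>F^F=>(E)^F=>(E^F)^F=>(E^F^F)^F=>(F^F^F)^F=>((E)^F^F)^F=>((F)^F^F)^F=>(((E))^F^F)^F=>(((F))^F^F)^F=>(((i))^F^F)^F=>(((i))^i^F)^F=>(((i))^i^i)^F=>(((i))^i^i)^i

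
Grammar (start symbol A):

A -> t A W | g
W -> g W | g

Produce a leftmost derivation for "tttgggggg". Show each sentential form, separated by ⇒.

A ⇒ tAW   [A -> t A W]
tAW ⇒ ttAWW   [A -> t A W]
ttAWW ⇒ tttAWWW   [A -> t A W]
tttAWWW ⇒ tttgWWW   [A -> g]
tttgWWW ⇒ tttggWW   [W -> g]
tttggWW ⇒ tttgggWW   [W -> g W]
tttgggWW ⇒ tttggggWW   [W -> g W]
tttggggWW ⇒ tttgggggW   [W -> g]
tttgggggW ⇒ tttgggggg   [W -> g]

A⇒tAW⇒ttAWW⇒tttAWWW⇒tttgWWW⇒tttggWW⇒tttgggWW⇒tttggggWW⇒tttgggggW⇒tttgggggg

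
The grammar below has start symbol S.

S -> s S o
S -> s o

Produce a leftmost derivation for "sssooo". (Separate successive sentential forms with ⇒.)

S ⇒ sSo   [S -> s S o]
sSo ⇒ ssSoo   [S -> s S o]
ssSoo ⇒ sssooo   [S -> s o]

S ⇒ sSo ⇒ ssSoo ⇒ sssooo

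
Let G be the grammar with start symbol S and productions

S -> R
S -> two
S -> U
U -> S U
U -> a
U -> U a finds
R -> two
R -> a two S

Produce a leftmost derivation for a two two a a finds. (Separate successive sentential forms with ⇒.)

S ⇒ U   [S -> U]
U ⇒ U a finds   [U -> U a finds]
U a finds ⇒ S U a finds   [U -> S U]
S U a finds ⇒ R U a finds   [S -> R]
R U a finds ⇒ a two S U a finds   [R -> a two S]
a two S U a finds ⇒ a two two U a finds   [S -> two]
a two two U a finds ⇒ a two two a a finds   [U -> a]

S ⇒ U ⇒ U a finds ⇒ S U a finds ⇒ R U a finds ⇒ a two S U a finds ⇒ a two two U a finds ⇒ a two two a a finds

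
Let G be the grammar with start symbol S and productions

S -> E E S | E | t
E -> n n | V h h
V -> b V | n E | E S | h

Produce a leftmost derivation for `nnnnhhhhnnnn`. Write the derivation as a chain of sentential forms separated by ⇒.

S ⇒ EES ⇒ VhhES ⇒ nEhhES ⇒ nVhhhhES ⇒ nnEhhhhES ⇒ nnnnhhhhES ⇒ nnnnhhhhnnS ⇒ nnnnhhhhnnE ⇒ nnnnhhhhnnnn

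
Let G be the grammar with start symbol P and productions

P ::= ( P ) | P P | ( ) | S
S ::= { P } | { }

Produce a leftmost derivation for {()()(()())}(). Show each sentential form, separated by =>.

P => PP => SP => {P}P => {PP}P => {PPP}P => {()PP}P => {()()P}P => {()()(P)}P => {()()(PP)}P => {()()(()P)}P => {()()(()())}P => {()()(()())}()

P => PP   [P ::= P P]
PP => SP   [P ::= S]
SP => {P}P   [S ::= { P }]
{P}P => {PP}P   [P ::= P P]
{PP}P => {PPP}P   [P ::= P P]
{PPP}P => {()PP}P   [P ::= ( )]
{()PP}P => {()()P}P   [P ::= ( )]
{()()P}P => {()()(P)}P   [P ::= ( P )]
{()()(P)}P => {()()(PP)}P   [P ::= P P]
{()()(PP)}P => {()()(()P)}P   [P ::= ( )]
{()()(()P)}P => {()()(()())}P   [P ::= ( )]
{()()(()())}P => {()()(()())}()   [P ::= ( )]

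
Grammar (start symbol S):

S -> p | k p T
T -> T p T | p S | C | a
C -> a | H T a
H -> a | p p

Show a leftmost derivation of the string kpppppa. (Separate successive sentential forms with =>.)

S => kpT => kpC => kpHTa => kpppTa => kppppSa => kpppppa

S => kpT   [S -> k p T]
kpT => kpC   [T -> C]
kpC => kpHTa   [C -> H T a]
kpHTa => kpppTa   [H -> p p]
kpppTa => kppppSa   [T -> p S]
kppppSa => kpppppa   [S -> p]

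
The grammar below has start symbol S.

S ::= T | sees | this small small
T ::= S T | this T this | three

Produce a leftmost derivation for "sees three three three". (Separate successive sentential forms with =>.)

S => T => S T => T T => S T T => T T T => S T T T => sees T T T => sees three T T => sees three three T => sees three three three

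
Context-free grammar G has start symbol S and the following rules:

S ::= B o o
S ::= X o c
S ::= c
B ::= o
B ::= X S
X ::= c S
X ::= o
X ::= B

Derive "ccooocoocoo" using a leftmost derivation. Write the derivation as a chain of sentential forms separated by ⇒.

S ⇒ Boo   [S ::= B o o]
Boo ⇒ XSoo   [B ::= X S]
XSoo ⇒ cSSoo   [X ::= c S]
cSSoo ⇒ cBooSoo   [S ::= B o o]
cBooSoo ⇒ cXSooSoo   [B ::= X S]
cXSooSoo ⇒ ccSSooSoo   [X ::= c S]
ccSSooSoo ⇒ ccBooSooSoo   [S ::= B o o]
ccBooSooSoo ⇒ ccoooSooSoo   [B ::= o]
ccoooSooSoo ⇒ ccooocooSoo   [S ::= c]
ccooocooSoo ⇒ ccooocoocoo   [S ::= c]

S⇒Boo⇒XSoo⇒cSSoo⇒cBooSoo⇒cXSooSoo⇒ccSSooSoo⇒ccBooSooSoo⇒ccoooSooSoo⇒ccooocooSoo⇒ccooocoocoo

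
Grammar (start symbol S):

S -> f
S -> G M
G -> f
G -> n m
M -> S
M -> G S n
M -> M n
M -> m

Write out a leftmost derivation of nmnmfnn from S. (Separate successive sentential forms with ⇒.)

S ⇒ GM   [S -> G M]
GM ⇒ nmM   [G -> n m]
nmM ⇒ nmMn   [M -> M n]
nmMn ⇒ nmGSnn   [M -> G S n]
nmGSnn ⇒ nmnmSnn   [G -> n m]
nmnmSnn ⇒ nmnmfnn   [S -> f]

S ⇒ GM ⇒ nmM ⇒ nmMn ⇒ nmGSnn ⇒ nmnmSnn ⇒ nmnmfnn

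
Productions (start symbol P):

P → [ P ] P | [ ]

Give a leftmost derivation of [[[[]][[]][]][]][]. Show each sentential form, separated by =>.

P => [P]P   [P → [ P ] P]
[P]P => [[P]P]P   [P → [ P ] P]
[[P]P]P => [[[P]P]P]P   [P → [ P ] P]
[[[P]P]P]P => [[[[]]P]P]P   [P → [ ]]
[[[[]]P]P]P => [[[[]][P]P]P]P   [P → [ P ] P]
[[[[]][P]P]P]P => [[[[]][[]]P]P]P   [P → [ ]]
[[[[]][[]]P]P]P => [[[[]][[]][]]P]P   [P → [ ]]
[[[[]][[]][]]P]P => [[[[]][[]][]][]]P   [P → [ ]]
[[[[]][[]][]][]]P => [[[[]][[]][]][]][]   [P → [ ]]

P=>[P]P=>[[P]P]P=>[[[P]P]P]P=>[[[[]]P]P]P=>[[[[]][P]P]P]P=>[[[[]][[]]P]P]P=>[[[[]][[]][]]P]P=>[[[[]][[]][]][]]P=>[[[[]][[]][]][]][]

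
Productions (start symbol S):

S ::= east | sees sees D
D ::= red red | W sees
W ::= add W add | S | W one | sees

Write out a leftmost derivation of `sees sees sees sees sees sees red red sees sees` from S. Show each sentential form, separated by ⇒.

S ⇒ sees sees D ⇒ sees sees W sees ⇒ sees sees S sees ⇒ sees sees sees sees D sees ⇒ sees sees sees sees W sees sees ⇒ sees sees sees sees S sees sees ⇒ sees sees sees sees sees sees D sees sees ⇒ sees sees sees sees sees sees red red sees sees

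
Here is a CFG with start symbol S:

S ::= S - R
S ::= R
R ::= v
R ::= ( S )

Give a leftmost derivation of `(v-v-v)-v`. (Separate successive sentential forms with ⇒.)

S ⇒ S-R ⇒ R-R ⇒ (S)-R ⇒ (S-R)-R ⇒ (S-R-R)-R ⇒ (R-R-R)-R ⇒ (v-R-R)-R ⇒ (v-v-R)-R ⇒ (v-v-v)-R ⇒ (v-v-v)-v

S ⇒ S-R   [S ::= S - R]
S-R ⇒ R-R   [S ::= R]
R-R ⇒ (S)-R   [R ::= ( S )]
(S)-R ⇒ (S-R)-R   [S ::= S - R]
(S-R)-R ⇒ (S-R-R)-R   [S ::= S - R]
(S-R-R)-R ⇒ (R-R-R)-R   [S ::= R]
(R-R-R)-R ⇒ (v-R-R)-R   [R ::= v]
(v-R-R)-R ⇒ (v-v-R)-R   [R ::= v]
(v-v-R)-R ⇒ (v-v-v)-R   [R ::= v]
(v-v-v)-R ⇒ (v-v-v)-v   [R ::= v]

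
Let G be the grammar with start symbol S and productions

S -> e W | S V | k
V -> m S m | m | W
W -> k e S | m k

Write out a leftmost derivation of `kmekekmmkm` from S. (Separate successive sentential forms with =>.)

S=>SV=>SVV=>kVV=>kmSmV=>kmeWmV=>kmekeSmV=>kmekekmV=>kmekekmmSm=>kmekekmmkm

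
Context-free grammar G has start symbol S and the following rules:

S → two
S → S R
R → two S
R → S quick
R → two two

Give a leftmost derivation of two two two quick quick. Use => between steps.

S => S R => two R => two S quick => two S R quick => two two R quick => two two S quick quick => two two two quick quick

S => S R   [S → S R]
S R => two R   [S → two]
two R => two S quick   [R → S quick]
two S quick => two S R quick   [S → S R]
two S R quick => two two R quick   [S → two]
two two R quick => two two S quick quick   [R → S quick]
two two S quick quick => two two two quick quick   [S → two]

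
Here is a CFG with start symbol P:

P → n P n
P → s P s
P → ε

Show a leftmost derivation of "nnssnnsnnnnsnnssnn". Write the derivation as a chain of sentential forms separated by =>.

P => nPn   [P → n P n]
nPn => nnPnn   [P → n P n]
nnPnn => nnsPsnn   [P → s P s]
nnsPsnn => nnssPssnn   [P → s P s]
nnssPssnn => nnssnPnssnn   [P → n P n]
nnssnPnssnn => nnssnnPnnssnn   [P → n P n]
nnssnnPnnssnn => nnssnnsPsnnssnn   [P → s P s]
nnssnnsPsnnssnn => nnssnnsnPnsnnssnn   [P → n P n]
nnssnnsnPnsnnssnn => nnssnnsnnPnnsnnssnn   [P → n P n]
nnssnnsnnPnnsnnssnn => nnssnnsnnnnsnnssnn   [P → ε]

P => nPn => nnPnn => nnsPsnn => nnssPssnn => nnssnPnssnn => nnssnnPnnssnn => nnssnnsPsnnssnn => nnssnnsnPnsnnssnn => nnssnnsnnPnnsnnssnn => nnssnnsnnnnsnnssnn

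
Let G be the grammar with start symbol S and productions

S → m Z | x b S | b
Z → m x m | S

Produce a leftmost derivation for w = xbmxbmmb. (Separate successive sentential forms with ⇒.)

S ⇒ xbS   [S → x b S]
xbS ⇒ xbmZ   [S → m Z]
xbmZ ⇒ xbmS   [Z → S]
xbmS ⇒ xbmxbS   [S → x b S]
xbmxbS ⇒ xbmxbmZ   [S → m Z]
xbmxbmZ ⇒ xbmxbmS   [Z → S]
xbmxbmS ⇒ xbmxbmmZ   [S → m Z]
xbmxbmmZ ⇒ xbmxbmmS   [Z → S]
xbmxbmmS ⇒ xbmxbmmb   [S → b]

S ⇒ xbS ⇒ xbmZ ⇒ xbmS ⇒ xbmxbS ⇒ xbmxbmZ ⇒ xbmxbmS ⇒ xbmxbmmZ ⇒ xbmxbmmS ⇒ xbmxbmmb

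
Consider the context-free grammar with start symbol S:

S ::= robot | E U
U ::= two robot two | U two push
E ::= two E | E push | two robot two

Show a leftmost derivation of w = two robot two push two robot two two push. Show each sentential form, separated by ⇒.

S ⇒ E U ⇒ E push U ⇒ two robot two push U ⇒ two robot two push U two push ⇒ two robot two push two robot two two push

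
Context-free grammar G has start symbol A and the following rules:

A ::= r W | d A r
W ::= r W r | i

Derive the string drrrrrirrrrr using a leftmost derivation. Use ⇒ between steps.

A ⇒ dAr   [A ::= d A r]
dAr ⇒ drWr   [A ::= r W]
drWr ⇒ drrWrr   [W ::= r W r]
drrWrr ⇒ drrrWrrr   [W ::= r W r]
drrrWrrr ⇒ drrrrWrrrr   [W ::= r W r]
drrrrWrrrr ⇒ drrrrrWrrrrr   [W ::= r W r]
drrrrrWrrrrr ⇒ drrrrrirrrrr   [W ::= i]

A ⇒ dAr ⇒ drWr ⇒ drrWrr ⇒ drrrWrrr ⇒ drrrrWrrrr ⇒ drrrrrWrrrrr ⇒ drrrrrirrrrr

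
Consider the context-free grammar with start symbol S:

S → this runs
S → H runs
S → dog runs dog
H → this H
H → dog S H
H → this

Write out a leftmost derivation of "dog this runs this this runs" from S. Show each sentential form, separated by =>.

S => H runs => dog S H runs => dog this runs H runs => dog this runs this H runs => dog this runs this this runs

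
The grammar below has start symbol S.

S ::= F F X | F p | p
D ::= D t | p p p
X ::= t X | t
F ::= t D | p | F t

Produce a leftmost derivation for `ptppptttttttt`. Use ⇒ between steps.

S⇒FFX⇒pFX⇒pFtX⇒ptDtX⇒ptDttX⇒ptDtttX⇒ptDttttX⇒ptpppttttX⇒ptppptttttX⇒ptpppttttttX⇒ptppptttttttX⇒ptppptttttttt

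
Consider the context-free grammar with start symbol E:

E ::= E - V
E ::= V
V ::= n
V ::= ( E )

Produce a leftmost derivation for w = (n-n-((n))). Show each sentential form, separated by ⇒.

E ⇒ V   [E ::= V]
V ⇒ (E)   [V ::= ( E )]
(E) ⇒ (E-V)   [E ::= E - V]
(E-V) ⇒ (E-V-V)   [E ::= E - V]
(E-V-V) ⇒ (V-V-V)   [E ::= V]
(V-V-V) ⇒ (n-V-V)   [V ::= n]
(n-V-V) ⇒ (n-n-V)   [V ::= n]
(n-n-V) ⇒ (n-n-(E))   [V ::= ( E )]
(n-n-(E)) ⇒ (n-n-(V))   [E ::= V]
(n-n-(V)) ⇒ (n-n-((E)))   [V ::= ( E )]
(n-n-((E))) ⇒ (n-n-((V)))   [E ::= V]
(n-n-((V))) ⇒ (n-n-((n)))   [V ::= n]

E⇒V⇒(E)⇒(E-V)⇒(E-V-V)⇒(V-V-V)⇒(n-V-V)⇒(n-n-V)⇒(n-n-(E))⇒(n-n-(V))⇒(n-n-((E)))⇒(n-n-((V)))⇒(n-n-((n)))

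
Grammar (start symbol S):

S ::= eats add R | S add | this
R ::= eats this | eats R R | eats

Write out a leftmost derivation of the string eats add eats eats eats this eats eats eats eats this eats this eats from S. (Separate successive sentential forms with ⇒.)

S ⇒ eats add R ⇒ eats add eats R R ⇒ eats add eats eats R R R ⇒ eats add eats eats eats this R R ⇒ eats add eats eats eats this eats R R R ⇒ eats add eats eats eats this eats eats R R R R ⇒ eats add eats eats eats this eats eats eats R R R ⇒ eats add eats eats eats this eats eats eats eats this R R ⇒ eats add eats eats eats this eats eats eats eats this eats this R ⇒ eats add eats eats eats this eats eats eats eats this eats this eats

S ⇒ eats add R   [S ::= eats add R]
eats add R ⇒ eats add eats R R   [R ::= eats R R]
eats add eats R R ⇒ eats add eats eats R R R   [R ::= eats R R]
eats add eats eats R R R ⇒ eats add eats eats eats this R R   [R ::= eats this]
eats add eats eats eats this R R ⇒ eats add eats eats eats this eats R R R   [R ::= eats R R]
eats add eats eats eats this eats R R R ⇒ eats add eats eats eats this eats eats R R R R   [R ::= eats R R]
eats add eats eats eats this eats eats R R R R ⇒ eats add eats eats eats this eats eats eats R R R   [R ::= eats]
eats add eats eats eats this eats eats eats R R R ⇒ eats add eats eats eats this eats eats eats eats this R R   [R ::= eats this]
eats add eats eats eats this eats eats eats eats this R R ⇒ eats add eats eats eats this eats eats eats eats this eats this R   [R ::= eats this]
eats add eats eats eats this eats eats eats eats this eats this R ⇒ eats add eats eats eats this eats eats eats eats this eats this eats   [R ::= eats]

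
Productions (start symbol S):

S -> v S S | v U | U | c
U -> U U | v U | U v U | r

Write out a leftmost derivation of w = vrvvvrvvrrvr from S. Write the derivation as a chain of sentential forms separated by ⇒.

S ⇒ vU ⇒ vUvU ⇒ vrvU ⇒ vrvUvU ⇒ vrvvUvU ⇒ vrvvvUvU ⇒ vrvvvUUvU ⇒ vrvvvUUUvU ⇒ vrvvvrUUvU ⇒ vrvvvrvUUvU ⇒ vrvvvrvvUUvU ⇒ vrvvvrvvrUvU ⇒ vrvvvrvvrrvU ⇒ vrvvvrvvrrvr

S ⇒ vU   [S -> v U]
vU ⇒ vUvU   [U -> U v U]
vUvU ⇒ vrvU   [U -> r]
vrvU ⇒ vrvUvU   [U -> U v U]
vrvUvU ⇒ vrvvUvU   [U -> v U]
vrvvUvU ⇒ vrvvvUvU   [U -> v U]
vrvvvUvU ⇒ vrvvvUUvU   [U -> U U]
vrvvvUUvU ⇒ vrvvvUUUvU   [U -> U U]
vrvvvUUUvU ⇒ vrvvvrUUvU   [U -> r]
vrvvvrUUvU ⇒ vrvvvrvUUvU   [U -> v U]
vrvvvrvUUvU ⇒ vrvvvrvvUUvU   [U -> v U]
vrvvvrvvUUvU ⇒ vrvvvrvvrUvU   [U -> r]
vrvvvrvvrUvU ⇒ vrvvvrvvrrvU   [U -> r]
vrvvvrvvrrvU ⇒ vrvvvrvvrrvr   [U -> r]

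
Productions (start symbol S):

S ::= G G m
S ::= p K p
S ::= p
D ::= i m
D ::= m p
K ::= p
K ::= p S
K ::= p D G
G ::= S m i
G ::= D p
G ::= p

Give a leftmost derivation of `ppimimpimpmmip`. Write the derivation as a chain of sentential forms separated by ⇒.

S ⇒ pKp ⇒ ppDGp ⇒ ppimGp ⇒ ppimSmip ⇒ ppimGGmmip ⇒ ppimDpGmmip ⇒ ppimimpGmmip ⇒ ppimimpDpmmip ⇒ ppimimpimpmmip

S ⇒ pKp   [S ::= p K p]
pKp ⇒ ppDGp   [K ::= p D G]
ppDGp ⇒ ppimGp   [D ::= i m]
ppimGp ⇒ ppimSmip   [G ::= S m i]
ppimSmip ⇒ ppimGGmmip   [S ::= G G m]
ppimGGmmip ⇒ ppimDpGmmip   [G ::= D p]
ppimDpGmmip ⇒ ppimimpGmmip   [D ::= i m]
ppimimpGmmip ⇒ ppimimpDpmmip   [G ::= D p]
ppimimpDpmmip ⇒ ppimimpimpmmip   [D ::= i m]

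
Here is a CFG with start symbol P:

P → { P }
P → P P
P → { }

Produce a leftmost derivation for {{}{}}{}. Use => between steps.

P => PP   [P → P P]
PP => {P}P   [P → { P }]
{P}P => {PP}P   [P → P P]
{PP}P => {{}P}P   [P → { }]
{{}P}P => {{}{}}P   [P → { }]
{{}{}}P => {{}{}}{}   [P → { }]

P => PP => {P}P => {PP}P => {{}P}P => {{}{}}P => {{}{}}{}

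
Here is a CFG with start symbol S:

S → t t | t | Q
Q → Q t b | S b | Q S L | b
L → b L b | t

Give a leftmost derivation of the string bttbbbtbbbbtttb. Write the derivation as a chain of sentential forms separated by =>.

S => Q   [S → Q]
Q => Qtb   [Q → Q t b]
Qtb => QSLtb   [Q → Q S L]
QSLtb => SbSLtb   [Q → S b]
SbSLtb => QbSLtb   [S → Q]
QbSLtb => QSLbSLtb   [Q → Q S L]
QSLbSLtb => bSLbSLtb   [Q → b]
bSLbSLtb => bttLbSLtb   [S → t t]
bttLbSLtb => bttbLbbSLtb   [L → b L b]
bttbLbbSLtb => bttbbLbbbSLtb   [L → b L b]
bttbbLbbbSLtb => bttbbbLbbbbSLtb   [L → b L b]
bttbbbLbbbbSLtb => bttbbbtbbbbSLtb   [L → t]
bttbbbtbbbbSLtb => bttbbbtbbbbtLtb   [S → t]
bttbbbtbbbbtLtb => bttbbbtbbbbtttb   [L → t]

S=>Q=>Qtb=>QSLtb=>SbSLtb=>QbSLtb=>QSLbSLtb=>bSLbSLtb=>bttLbSLtb=>bttbLbbSLtb=>bttbbLbbbSLtb=>bttbbbLbbbbSLtb=>bttbbbtbbbbSLtb=>bttbbbtbbbbtLtb=>bttbbbtbbbbtttb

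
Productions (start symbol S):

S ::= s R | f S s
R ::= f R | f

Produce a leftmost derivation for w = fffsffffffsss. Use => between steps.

S => fSs => ffSss => fffSsss => fffsRsss => fffsfRsss => fffsffRsss => fffsfffRsss => fffsffffRsss => fffsfffffRsss => fffsffffffsss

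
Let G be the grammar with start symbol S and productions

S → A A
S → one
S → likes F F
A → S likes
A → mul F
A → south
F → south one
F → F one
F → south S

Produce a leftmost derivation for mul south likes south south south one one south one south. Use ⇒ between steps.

S ⇒ A A ⇒ mul F A ⇒ mul south S A ⇒ mul south likes F F A ⇒ mul south likes F one F A ⇒ mul south likes F one one F A ⇒ mul south likes south S one one F A ⇒ mul south likes south A A one one F A ⇒ mul south likes south south A one one F A ⇒ mul south likes south south south one one F A ⇒ mul south likes south south south one one south one A ⇒ mul south likes south south south one one south one south

S ⇒ A A   [S → A A]
A A ⇒ mul F A   [A → mul F]
mul F A ⇒ mul south S A   [F → south S]
mul south S A ⇒ mul south likes F F A   [S → likes F F]
mul south likes F F A ⇒ mul south likes F one F A   [F → F one]
mul south likes F one F A ⇒ mul south likes F one one F A   [F → F one]
mul south likes F one one F A ⇒ mul south likes south S one one F A   [F → south S]
mul south likes south S one one F A ⇒ mul south likes south A A one one F A   [S → A A]
mul south likes south A A one one F A ⇒ mul south likes south south A one one F A   [A → south]
mul south likes south south A one one F A ⇒ mul south likes south south south one one F A   [A → south]
mul south likes south south south one one F A ⇒ mul south likes south south south one one south one A   [F → south one]
mul south likes south south south one one south one A ⇒ mul south likes south south south one one south one south   [A → south]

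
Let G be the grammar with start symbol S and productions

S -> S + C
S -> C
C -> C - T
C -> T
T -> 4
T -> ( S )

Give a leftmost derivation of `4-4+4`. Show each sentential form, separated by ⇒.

S⇒S+C⇒C+C⇒C-T+C⇒T-T+C⇒4-T+C⇒4-4+C⇒4-4+T⇒4-4+4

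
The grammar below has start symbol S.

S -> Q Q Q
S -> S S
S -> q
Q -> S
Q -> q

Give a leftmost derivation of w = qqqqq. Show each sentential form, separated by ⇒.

S ⇒ QQQ   [S -> Q Q Q]
QQQ ⇒ SQQ   [Q -> S]
SQQ ⇒ QQQQQ   [S -> Q Q Q]
QQQQQ ⇒ SQQQQ   [Q -> S]
SQQQQ ⇒ qQQQQ   [S -> q]
qQQQQ ⇒ qqQQQ   [Q -> q]
qqQQQ ⇒ qqqQQ   [Q -> q]
qqqQQ ⇒ qqqqQ   [Q -> q]
qqqqQ ⇒ qqqqq   [Q -> q]

S ⇒ QQQ ⇒ SQQ ⇒ QQQQQ ⇒ SQQQQ ⇒ qQQQQ ⇒ qqQQQ ⇒ qqqQQ ⇒ qqqqQ ⇒ qqqqq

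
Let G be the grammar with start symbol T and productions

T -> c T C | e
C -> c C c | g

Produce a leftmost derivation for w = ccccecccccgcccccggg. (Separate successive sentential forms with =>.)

T => cTC   [T -> c T C]
cTC => ccTCC   [T -> c T C]
ccTCC => cccTCCC   [T -> c T C]
cccTCCC => ccccTCCCC   [T -> c T C]
ccccTCCCC => cccceCCCC   [T -> e]
cccceCCCC => ccccecCcCCC   [C -> c C c]
ccccecCcCCC => cccceccCccCCC   [C -> c C c]
cccceccCccCCC => ccccecccCcccCCC   [C -> c C c]
ccccecccCcccCCC => cccceccccCccccCCC   [C -> c C c]
cccceccccCccccCCC => ccccecccccCcccccCCC   [C -> c C c]
ccccecccccCcccccCCC => ccccecccccgcccccCCC   [C -> g]
ccccecccccgcccccCCC => ccccecccccgcccccgCC   [C -> g]
ccccecccccgcccccgCC => ccccecccccgcccccggC   [C -> g]
ccccecccccgcccccggC => ccccecccccgcccccggg   [C -> g]

T => cTC => ccTCC => cccTCCC => ccccTCCCC => cccceCCCC => ccccecCcCCC => cccceccCccCCC => ccccecccCcccCCC => cccceccccCccccCCC => ccccecccccCcccccCCC => ccccecccccgcccccCCC => ccccecccccgcccccgCC => ccccecccccgcccccggC => ccccecccccgcccccggg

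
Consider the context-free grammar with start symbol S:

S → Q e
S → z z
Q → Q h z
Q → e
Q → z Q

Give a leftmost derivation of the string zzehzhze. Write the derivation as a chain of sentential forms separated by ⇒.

S⇒Qe⇒zQe⇒zzQe⇒zzQhze⇒zzQhzhze⇒zzehzhze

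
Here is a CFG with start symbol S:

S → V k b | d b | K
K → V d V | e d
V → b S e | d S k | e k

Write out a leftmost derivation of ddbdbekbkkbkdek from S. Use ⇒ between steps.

S ⇒ K   [S → K]
K ⇒ VdV   [K → V d V]
VdV ⇒ dSkdV   [V → d S k]
dSkdV ⇒ dVkbkdV   [S → V k b]
dVkbkdV ⇒ ddSkkbkdV   [V → d S k]
ddSkkbkdV ⇒ ddVkbkkbkdV   [S → V k b]
ddVkbkkbkdV ⇒ ddbSekbkkbkdV   [V → b S e]
ddbSekbkkbkdV ⇒ ddbdbekbkkbkdV   [S → d b]
ddbdbekbkkbkdV ⇒ ddbdbekbkkbkdek   [V → e k]

S ⇒ K ⇒ VdV ⇒ dSkdV ⇒ dVkbkdV ⇒ ddSkkbkdV ⇒ ddVkbkkbkdV ⇒ ddbSekbkkbkdV ⇒ ddbdbekbkkbkdV ⇒ ddbdbekbkkbkdek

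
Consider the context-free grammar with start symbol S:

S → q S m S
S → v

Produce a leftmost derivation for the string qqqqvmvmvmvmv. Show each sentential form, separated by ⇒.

S ⇒ qSmS   [S → q S m S]
qSmS ⇒ qqSmSmS   [S → q S m S]
qqSmSmS ⇒ qqqSmSmSmS   [S → q S m S]
qqqSmSmSmS ⇒ qqqqSmSmSmSmS   [S → q S m S]
qqqqSmSmSmSmS ⇒ qqqqvmSmSmSmS   [S → v]
qqqqvmSmSmSmS ⇒ qqqqvmvmSmSmS   [S → v]
qqqqvmvmSmSmS ⇒ qqqqvmvmvmSmS   [S → v]
qqqqvmvmvmSmS ⇒ qqqqvmvmvmvmS   [S → v]
qqqqvmvmvmvmS ⇒ qqqqvmvmvmvmv   [S → v]

S⇒qSmS⇒qqSmSmS⇒qqqSmSmSmS⇒qqqqSmSmSmSmS⇒qqqqvmSmSmSmS⇒qqqqvmvmSmSmS⇒qqqqvmvmvmSmS⇒qqqqvmvmvmvmS⇒qqqqvmvmvmvmv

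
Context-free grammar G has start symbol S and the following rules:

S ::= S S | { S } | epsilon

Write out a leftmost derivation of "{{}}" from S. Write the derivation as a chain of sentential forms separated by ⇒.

S ⇒ {S} ⇒ {SS} ⇒ {SSS} ⇒ {SSSS} ⇒ {{S}SSS} ⇒ {{}SSS} ⇒ {{}SS} ⇒ {{}S} ⇒ {{}}

S ⇒ {S}   [S ::= { S }]
{S} ⇒ {SS}   [S ::= S S]
{SS} ⇒ {SSS}   [S ::= S S]
{SSS} ⇒ {SSSS}   [S ::= S S]
{SSSS} ⇒ {{S}SSS}   [S ::= { S }]
{{S}SSS} ⇒ {{}SSS}   [S ::= epsilon]
{{}SSS} ⇒ {{}SS}   [S ::= epsilon]
{{}SS} ⇒ {{}S}   [S ::= epsilon]
{{}S} ⇒ {{}}   [S ::= epsilon]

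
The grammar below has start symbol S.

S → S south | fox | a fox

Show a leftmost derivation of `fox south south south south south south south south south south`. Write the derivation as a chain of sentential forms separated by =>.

S => S south => S south south => S south south south => S south south south south => S south south south south south => S south south south south south south => S south south south south south south south => S south south south south south south south south => S south south south south south south south south south => S south south south south south south south south south south => fox south south south south south south south south south south

S => S south   [S → S south]
S south => S south south   [S → S south]
S south south => S south south south   [S → S south]
S south south south => S south south south south   [S → S south]
S south south south south => S south south south south south   [S → S south]
S south south south south south => S south south south south south south   [S → S south]
S south south south south south south => S south south south south south south south   [S → S south]
S south south south south south south south => S south south south south south south south south   [S → S south]
S south south south south south south south south => S south south south south south south south south south   [S → S south]
S south south south south south south south south south => S south south south south south south south south south south   [S → S south]
S south south south south south south south south south south => fox south south south south south south south south south south   [S → fox]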